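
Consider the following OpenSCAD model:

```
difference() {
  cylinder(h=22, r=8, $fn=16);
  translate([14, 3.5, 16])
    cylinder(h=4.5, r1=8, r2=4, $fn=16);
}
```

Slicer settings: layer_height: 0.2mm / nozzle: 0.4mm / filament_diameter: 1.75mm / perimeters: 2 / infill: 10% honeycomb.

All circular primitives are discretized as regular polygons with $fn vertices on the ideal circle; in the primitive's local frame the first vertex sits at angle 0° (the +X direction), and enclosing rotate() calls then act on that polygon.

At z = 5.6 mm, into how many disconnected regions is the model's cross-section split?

At z = 5.6 mm: the cylinder: section is a regular 16-gon, circumradius r=8; the cone at (14, 3.5) is absent (z outside [16, 20.5]); After the difference (first − rest): none of the subtracted shapes is present at this height, so the r=8 cylinder is unchanged — 1 connected region. The result has 1 disconnected region.

1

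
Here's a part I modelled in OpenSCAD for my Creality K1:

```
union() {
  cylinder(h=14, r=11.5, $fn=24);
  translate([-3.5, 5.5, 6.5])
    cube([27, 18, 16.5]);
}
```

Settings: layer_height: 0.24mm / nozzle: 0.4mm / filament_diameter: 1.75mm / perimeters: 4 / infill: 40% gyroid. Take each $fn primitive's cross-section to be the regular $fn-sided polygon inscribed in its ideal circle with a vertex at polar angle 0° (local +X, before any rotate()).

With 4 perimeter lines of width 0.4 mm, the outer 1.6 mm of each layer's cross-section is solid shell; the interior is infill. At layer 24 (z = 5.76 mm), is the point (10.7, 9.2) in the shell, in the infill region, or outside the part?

At z = 5.76 mm: the r=11.5 cylinder gives a regular 24-gon of circumradius 11.5 (constant along its height); the cube at (-3.5, 5.5) does not reach this height (z outside [6.5, 23]); Combining (union): only the r=11.5 cylinder is present, so the union is just that shape — 1 connected region. Overall, the cross-section is a single solid region. The nearest boundary edge runs (9.96, 5.75)→(8.13, 8.13); distance from the point to it = 2.69 mm. The point is not inside any of the regions above, so it lies outside the cross-section (2.69 mm from the nearest boundary).

outside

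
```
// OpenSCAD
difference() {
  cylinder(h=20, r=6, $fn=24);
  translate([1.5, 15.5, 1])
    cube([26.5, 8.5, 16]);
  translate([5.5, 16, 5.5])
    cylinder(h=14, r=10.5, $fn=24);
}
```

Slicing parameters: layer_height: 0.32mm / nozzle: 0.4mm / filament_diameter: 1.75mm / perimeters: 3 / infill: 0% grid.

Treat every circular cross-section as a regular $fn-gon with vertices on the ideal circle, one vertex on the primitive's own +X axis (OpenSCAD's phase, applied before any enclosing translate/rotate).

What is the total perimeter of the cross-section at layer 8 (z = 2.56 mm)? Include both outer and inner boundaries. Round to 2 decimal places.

37.59 mm

At z = 2.56 mm: the cylinder: section is a regular 24-gon, circumradius r=6 (perimeter = 2·24·6.000·sin(180°/24) = 37.59 mm); the cube at (1.5, 15.5) is present — its section is the full 26.5×8.5 rectangle (perimeter 70.00 mm); the cylinder at (5.5, 16) is absent (z outside [5.5, 19.5]); Taking the first minus the rest: starting from the r=6 cylinder, the 26.5×8.5 cube at (1.5, 15.5) misses the remaining region (no effect) — boundary = 37.59 mm. Overall, the cross-section is a single solid region. Total boundary length (outer) = 37.59 mm.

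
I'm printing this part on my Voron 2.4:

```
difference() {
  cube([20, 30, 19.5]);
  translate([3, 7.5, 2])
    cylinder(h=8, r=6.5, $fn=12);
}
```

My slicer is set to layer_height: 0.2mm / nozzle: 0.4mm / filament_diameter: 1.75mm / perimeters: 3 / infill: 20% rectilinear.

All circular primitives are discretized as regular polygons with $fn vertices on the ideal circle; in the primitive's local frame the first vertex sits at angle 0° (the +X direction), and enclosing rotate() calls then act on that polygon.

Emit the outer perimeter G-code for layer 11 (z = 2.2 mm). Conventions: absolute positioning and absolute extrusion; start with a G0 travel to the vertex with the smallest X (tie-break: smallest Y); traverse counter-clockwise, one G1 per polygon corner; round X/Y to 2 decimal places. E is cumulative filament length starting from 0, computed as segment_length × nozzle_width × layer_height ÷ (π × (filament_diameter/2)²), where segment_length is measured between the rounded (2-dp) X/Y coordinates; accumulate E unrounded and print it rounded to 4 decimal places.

At z = 2.2 mm: the 20×30 cube contributes its full rectangle; the cylinder at (3, 7.5): section is a regular 12-gon, circumradius r=6.5; After the difference (first − rest): starting from the 20×30 cube, the r=6.5 cylinder at (3, 7.5) partially overlaps it — only the 99.96 mm² overlap (of its 126.75 mm²) is removed, clipping the outline — 1 connected region. The outline is a single polygon with 13 vertices. Extrusion per mm of travel: 0.4 × 0.2 / (π × 0.875²) = 0.033260. Accumulating E over each segment gives final E = 3.8249.

G0 X0.00 Y0.00 Z2.20
G1 X20.00 Y0.00 E0.6652
G1 X20.00 Y30.00 E1.6630
G1 X0.00 Y30.00 E2.3282
G1 X0.00 Y13.20 E2.8870
G1 X3.00 Y14.00 E2.9902
G1 X6.25 Y13.13 E3.1021
G1 X8.63 Y10.75 E3.2141
G1 X9.50 Y7.50 E3.3260
G1 X8.63 Y4.25 E3.4379
G1 X6.25 Y1.87 E3.5498
G1 X3.00 Y1.00 E3.6617
G1 X0.00 Y1.80 E3.7650
G1 X0.00 Y0.00 E3.8249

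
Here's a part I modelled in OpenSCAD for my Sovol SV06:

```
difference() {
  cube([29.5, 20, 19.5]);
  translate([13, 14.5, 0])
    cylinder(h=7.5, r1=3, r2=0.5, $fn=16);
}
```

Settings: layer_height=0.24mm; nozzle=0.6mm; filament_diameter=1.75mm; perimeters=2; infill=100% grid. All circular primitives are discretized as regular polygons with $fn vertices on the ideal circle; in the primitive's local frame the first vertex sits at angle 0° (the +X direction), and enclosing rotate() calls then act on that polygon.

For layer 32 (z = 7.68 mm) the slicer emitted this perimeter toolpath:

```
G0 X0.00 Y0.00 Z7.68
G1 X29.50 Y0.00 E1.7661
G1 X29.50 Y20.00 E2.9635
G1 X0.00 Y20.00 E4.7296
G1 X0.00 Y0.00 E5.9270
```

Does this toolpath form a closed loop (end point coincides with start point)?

yes

Start point (G0): (0.00, 0.00). End point (last G1): the path returns to the start — closed.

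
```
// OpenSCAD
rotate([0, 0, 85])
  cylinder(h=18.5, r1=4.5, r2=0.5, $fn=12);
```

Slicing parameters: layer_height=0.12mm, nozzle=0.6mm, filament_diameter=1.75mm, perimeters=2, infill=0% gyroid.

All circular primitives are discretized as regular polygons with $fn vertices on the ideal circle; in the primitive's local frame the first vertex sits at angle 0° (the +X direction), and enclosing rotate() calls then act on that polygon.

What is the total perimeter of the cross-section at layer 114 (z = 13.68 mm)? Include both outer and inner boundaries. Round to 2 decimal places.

At z = 13.68 mm: the cone: at t=0.739 of its height the radius interpolates to r₁+(r₂−r₁)t = 1.542, giving a regular 12-gon of that circumradius (perimeter = 2·12·1.542·sin(180°/12) = 9.58 mm); (whole slice rotated 85° about Z — lengths, areas and connectivity unchanged). Overall, the cross-section is a single solid region. Total boundary length (outer) = 9.58 mm.

9.58 mm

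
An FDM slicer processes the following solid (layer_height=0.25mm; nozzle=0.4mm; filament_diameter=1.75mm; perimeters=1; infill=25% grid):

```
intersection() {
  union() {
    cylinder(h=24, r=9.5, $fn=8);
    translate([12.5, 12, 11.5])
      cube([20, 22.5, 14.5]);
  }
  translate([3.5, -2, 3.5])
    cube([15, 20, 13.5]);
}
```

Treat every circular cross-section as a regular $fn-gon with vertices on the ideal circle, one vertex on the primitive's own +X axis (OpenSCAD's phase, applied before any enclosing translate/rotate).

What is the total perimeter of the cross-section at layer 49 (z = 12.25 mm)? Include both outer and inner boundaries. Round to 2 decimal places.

At z = 12.25 mm: the r=9.5 cylinder gives a regular 8-gon of circumradius 9.5 (constant along its height) (perimeter = 2·8·9.500·sin(180°/8) = 58.17 mm); the cube at (12.5, 12) is present — its section is the full 20×22.5 rectangle (perimeter 85.00 mm); Taking the union: the 2 present regions are separate (no shared area or edge), so areas and boundary lengths simply add and each stays a separate island — boundary = 143.17 mm; the cube at (3.5, -2) (footprint 15×20) is included at this height (perimeter 70.00 mm); Taking the intersection: the 15×20 cube at (3.5, -2) partially overlaps the result so far; clipping to the common part keeps 80.28 mm² — boundary = 52.14 mm. Overall, the cross-section has 2 separate islands. Total boundary length (outer) = 52.14 mm.

52.14 mm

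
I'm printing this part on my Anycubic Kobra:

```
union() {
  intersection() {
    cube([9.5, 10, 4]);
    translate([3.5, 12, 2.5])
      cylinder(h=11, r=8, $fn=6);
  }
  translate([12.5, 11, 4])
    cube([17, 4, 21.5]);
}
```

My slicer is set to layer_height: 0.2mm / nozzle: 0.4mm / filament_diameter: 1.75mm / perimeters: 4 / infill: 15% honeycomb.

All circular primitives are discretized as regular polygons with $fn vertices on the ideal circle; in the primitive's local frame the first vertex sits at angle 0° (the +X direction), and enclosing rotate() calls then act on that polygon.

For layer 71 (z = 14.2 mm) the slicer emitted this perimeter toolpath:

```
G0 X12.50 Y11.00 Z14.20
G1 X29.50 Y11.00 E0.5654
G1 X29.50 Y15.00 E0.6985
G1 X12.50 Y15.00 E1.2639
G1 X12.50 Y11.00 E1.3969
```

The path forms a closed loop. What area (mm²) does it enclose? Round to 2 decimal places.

68.00 mm²

Apply the shoelace formula to the sequence of (X, Y) vertices; enclosed area = 68.00 mm².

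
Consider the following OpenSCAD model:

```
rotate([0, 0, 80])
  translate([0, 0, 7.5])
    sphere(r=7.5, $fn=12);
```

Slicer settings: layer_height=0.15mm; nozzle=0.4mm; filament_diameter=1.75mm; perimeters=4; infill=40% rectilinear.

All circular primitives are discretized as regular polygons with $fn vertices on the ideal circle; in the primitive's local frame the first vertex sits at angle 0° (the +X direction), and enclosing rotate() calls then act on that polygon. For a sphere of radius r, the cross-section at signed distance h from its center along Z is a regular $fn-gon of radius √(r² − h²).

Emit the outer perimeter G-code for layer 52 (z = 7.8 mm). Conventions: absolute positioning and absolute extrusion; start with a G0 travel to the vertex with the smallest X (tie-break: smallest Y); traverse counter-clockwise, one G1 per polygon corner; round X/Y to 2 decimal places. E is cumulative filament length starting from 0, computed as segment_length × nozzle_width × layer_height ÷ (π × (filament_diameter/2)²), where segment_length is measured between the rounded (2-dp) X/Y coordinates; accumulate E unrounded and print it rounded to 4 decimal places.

At z = 7.8 mm: the r=7.5 sphere slices to a regular 12-gon of circumradius 7.494 (√(r²−h²) with h=0.3 from center); (whole slice rotated 80° about Z — lengths, areas and connectivity unchanged). The outline is a single polygon with 12 vertices. Extrusion per mm of travel: 0.4 × 0.15 / (π × 0.875²) = 0.024945. Accumulating E over each segment gives final E = 1.1611.

G0 X-7.38 Y1.30 Z7.80
G1 X-7.04 Y-2.56 E0.0967
G1 X-4.82 Y-5.74 E0.1934
G1 X-1.30 Y-7.38 E0.2903
G1 X2.56 Y-7.04 E0.3869
G1 X5.74 Y-4.82 E0.4837
G1 X7.38 Y-1.30 E0.5805
G1 X7.04 Y2.56 E0.6772
G1 X4.82 Y5.74 E0.7740
G1 X1.30 Y7.38 E0.8708
G1 X-2.56 Y7.04 E0.9675
G1 X-5.74 Y4.82 E1.0642
G1 X-7.38 Y1.30 E1.1611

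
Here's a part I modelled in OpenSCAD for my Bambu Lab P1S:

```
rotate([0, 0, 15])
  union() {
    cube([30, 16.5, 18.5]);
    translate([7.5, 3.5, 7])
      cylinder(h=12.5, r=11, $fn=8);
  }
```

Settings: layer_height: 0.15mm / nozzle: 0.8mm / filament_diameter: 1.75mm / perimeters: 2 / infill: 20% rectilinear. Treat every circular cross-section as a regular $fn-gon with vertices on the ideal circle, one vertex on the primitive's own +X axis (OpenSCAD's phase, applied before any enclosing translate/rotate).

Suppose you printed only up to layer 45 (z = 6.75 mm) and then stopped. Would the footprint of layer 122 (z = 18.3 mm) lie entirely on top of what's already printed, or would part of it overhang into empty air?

part overhangs

Compare the two slices. At z = 6.75: the 30×16.5 cube contributes its full rectangle (area 495.00 mm²); the cylinder at (7.5, 3.5) is absent (z outside [7, 19.5]); Merging all regions: only the 30×16.5 cube is present, so the union is just that shape — area = 495.00 mm²; (rotated 15° about Z; rotation is an isometry so areas/perimeters/island counts are preserved). At z = 18.3: the 30×16.5 cube contributes its full rectangle (area 495.00 mm²); the r=11 cylinder at (7.5, 3.5) contributes a regular 8-gon of circumradius 11 (area = (8/2)·11.000²·sin(360°/8) = 342.24 mm²); Merging all regions: the regions partially overlap — summed areas 837.24 mm² minus the doubly-counted overlap 218.62 mm² gives 618.62 mm² — area = 618.62 mm²; (whole slice rotated 15° about Z — lengths, areas and connectivity unchanged). Checking containment: at z = 18.3 the cross-section extends beyond the z = 6.75 cross-section by about 123.62 mm².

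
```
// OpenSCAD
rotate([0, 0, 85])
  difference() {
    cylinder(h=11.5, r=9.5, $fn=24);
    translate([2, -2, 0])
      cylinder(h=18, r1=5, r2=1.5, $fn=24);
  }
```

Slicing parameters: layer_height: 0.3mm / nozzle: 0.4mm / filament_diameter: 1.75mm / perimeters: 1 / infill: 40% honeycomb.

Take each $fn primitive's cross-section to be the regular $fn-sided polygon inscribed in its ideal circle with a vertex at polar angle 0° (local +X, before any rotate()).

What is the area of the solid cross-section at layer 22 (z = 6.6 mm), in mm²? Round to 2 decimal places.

237.40 mm²

At z = 6.6 mm: the r=9.5 cylinder contributes a regular 24-gon of circumradius 9.5 (area = (24/2)·9.500²·sin(360°/24) = 280.30 mm²); the cone at (2, -2) (r1=5→r2=1.5) has section circumradius 3.717 here — a regular 24-gon (area = (24/2)·3.717²·sin(360°/24) = 42.90 mm²); Taking the first minus the rest: starting from the r=9.5 cylinder (280.30 mm²), the cone at (2, -2) lies wholly inside it (removes its full 42.90 mm² and its 23.29 mm outline becomes a hole wall) — area = 237.40 mm²; (rotated 85° about Z; rotation is an isometry so areas/perimeters/island counts are preserved). Overall, the cross-section is one region with 1 hole. Net area = 237.40 mm².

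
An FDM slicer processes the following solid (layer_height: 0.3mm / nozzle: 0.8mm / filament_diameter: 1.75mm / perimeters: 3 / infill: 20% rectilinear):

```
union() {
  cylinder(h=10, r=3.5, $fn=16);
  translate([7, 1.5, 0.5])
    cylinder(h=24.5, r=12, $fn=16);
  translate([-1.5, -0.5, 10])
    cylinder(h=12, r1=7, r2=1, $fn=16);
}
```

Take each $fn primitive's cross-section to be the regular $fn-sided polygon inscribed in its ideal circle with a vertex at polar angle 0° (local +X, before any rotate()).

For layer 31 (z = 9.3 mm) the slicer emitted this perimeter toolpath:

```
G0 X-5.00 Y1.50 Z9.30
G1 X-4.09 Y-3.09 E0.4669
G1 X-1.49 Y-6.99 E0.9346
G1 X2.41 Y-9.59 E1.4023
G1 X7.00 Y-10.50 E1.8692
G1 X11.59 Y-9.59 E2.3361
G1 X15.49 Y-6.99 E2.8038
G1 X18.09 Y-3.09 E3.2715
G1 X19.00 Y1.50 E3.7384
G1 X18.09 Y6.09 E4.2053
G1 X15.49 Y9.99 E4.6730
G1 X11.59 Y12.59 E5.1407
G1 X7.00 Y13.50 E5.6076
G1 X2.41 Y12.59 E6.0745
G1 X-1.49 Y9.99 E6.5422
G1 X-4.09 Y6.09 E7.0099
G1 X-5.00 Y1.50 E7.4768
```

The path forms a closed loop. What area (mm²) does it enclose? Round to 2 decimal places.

441.06 mm²

Apply the shoelace formula to the sequence of (X, Y) vertices; enclosed area = 441.06 mm².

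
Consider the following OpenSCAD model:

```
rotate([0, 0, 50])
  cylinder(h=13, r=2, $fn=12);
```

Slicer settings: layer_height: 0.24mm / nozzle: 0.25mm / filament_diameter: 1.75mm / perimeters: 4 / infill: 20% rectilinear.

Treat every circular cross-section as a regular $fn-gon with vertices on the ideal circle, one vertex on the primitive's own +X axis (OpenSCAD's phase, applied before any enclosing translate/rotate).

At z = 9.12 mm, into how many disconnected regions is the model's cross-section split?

At z = 9.12 mm: the r=2 cylinder contributes a regular 12-gon of circumradius 2; (rotated 50° about Z; rotation is an isometry so areas/perimeters/island counts are preserved). The result has 1 disconnected region.

1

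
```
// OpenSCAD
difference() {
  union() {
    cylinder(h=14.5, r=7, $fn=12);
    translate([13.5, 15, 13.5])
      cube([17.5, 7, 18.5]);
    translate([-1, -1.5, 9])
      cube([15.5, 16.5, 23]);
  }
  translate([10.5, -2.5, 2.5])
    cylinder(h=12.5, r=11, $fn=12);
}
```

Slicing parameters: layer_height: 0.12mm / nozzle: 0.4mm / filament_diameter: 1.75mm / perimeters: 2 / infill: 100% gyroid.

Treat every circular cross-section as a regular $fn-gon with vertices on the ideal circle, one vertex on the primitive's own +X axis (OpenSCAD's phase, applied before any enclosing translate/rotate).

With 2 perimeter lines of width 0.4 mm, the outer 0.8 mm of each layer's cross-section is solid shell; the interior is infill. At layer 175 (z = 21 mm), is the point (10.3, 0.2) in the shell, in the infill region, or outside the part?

infill

At z = 21 mm: the cylinder is absent (z outside [0, 14.5]); the cube at (13.5, 15) (footprint 17.5×7) is included at this height; the cube at (-1, -1.5) is present — its section is the full 15.5×16.5 rectangle; Taking the union: the 2 present regions share edge segments without overlapping in area, so areas simply add but the touching pieces fuse into one outline (the shared edge portions become interior and drop out of the boundary) — 1 connected region; the cylinder at (10.5, -2.5) is absent (z outside [2.5, 15]); After the difference (first − rest): none of the subtracted shapes is present at this height, so the result so far is unchanged — 1 connected region. Overall, the cross-section is a single solid region. The nearest boundary edge runs (14.50, -1.50)→(-1.00, -1.50); distance from the point to it = 1.70 mm. The point is inside the cross-section and 1.70 mm from the nearest boundary — more than the 0.8 mm shell width (2 × 0.4), so it's in the infill interior.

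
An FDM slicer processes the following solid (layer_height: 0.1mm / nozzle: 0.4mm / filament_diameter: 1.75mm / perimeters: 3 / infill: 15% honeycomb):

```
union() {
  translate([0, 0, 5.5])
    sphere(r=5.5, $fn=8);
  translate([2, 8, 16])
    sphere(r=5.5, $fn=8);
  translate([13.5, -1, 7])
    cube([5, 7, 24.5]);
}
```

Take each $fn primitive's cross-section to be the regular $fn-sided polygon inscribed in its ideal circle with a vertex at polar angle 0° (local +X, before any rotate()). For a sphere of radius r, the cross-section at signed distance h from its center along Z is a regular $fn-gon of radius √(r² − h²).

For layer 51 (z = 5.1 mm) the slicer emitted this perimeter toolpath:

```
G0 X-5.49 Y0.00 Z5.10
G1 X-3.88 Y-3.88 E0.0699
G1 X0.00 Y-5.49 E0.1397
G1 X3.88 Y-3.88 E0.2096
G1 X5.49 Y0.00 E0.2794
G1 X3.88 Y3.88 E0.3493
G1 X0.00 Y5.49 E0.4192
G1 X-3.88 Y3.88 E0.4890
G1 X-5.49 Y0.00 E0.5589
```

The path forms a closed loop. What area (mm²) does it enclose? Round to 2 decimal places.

85.20 mm²

Apply the shoelace formula to the sequence of (X, Y) vertices; enclosed area = 85.20 mm².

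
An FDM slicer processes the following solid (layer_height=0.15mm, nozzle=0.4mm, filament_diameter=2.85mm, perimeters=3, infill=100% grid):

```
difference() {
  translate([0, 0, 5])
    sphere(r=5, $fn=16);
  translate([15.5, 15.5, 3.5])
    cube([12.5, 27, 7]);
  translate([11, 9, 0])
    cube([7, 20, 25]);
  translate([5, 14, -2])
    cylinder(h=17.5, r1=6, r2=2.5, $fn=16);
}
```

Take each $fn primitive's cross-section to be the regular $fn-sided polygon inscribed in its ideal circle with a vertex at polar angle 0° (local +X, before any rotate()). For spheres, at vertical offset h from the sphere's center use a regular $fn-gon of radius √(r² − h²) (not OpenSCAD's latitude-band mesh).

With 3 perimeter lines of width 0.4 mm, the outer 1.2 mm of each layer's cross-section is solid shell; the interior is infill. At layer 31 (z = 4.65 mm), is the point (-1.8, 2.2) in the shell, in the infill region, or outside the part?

At z = 4.65 mm: the r=5 sphere contributes a regular 16-gon of circumradius √(5²−0.35²) = 4.988; the cube at (15.5, 15.5) (footprint 12.5×27) is included at this height; the cube at (11, 9) (footprint 7×20) is included at this height; the cone at (5, 14) contributes a regular 16-gon of circumradius 4.670 (interpolated between r1=6 and r2=2.5 at t=0.380); After the difference (first − rest): starting from the r=5 sphere, the 12.5×27 cube at (15.5, 15.5) misses the remaining region (no effect); the 7×20 cube at (11, 9) misses the remaining region (no effect); the cone at (5, 14) misses the remaining region (no effect) — 1 connected region. Overall, the cross-section is a single solid region. The nearest boundary edge runs (-3.53, 3.53)→(-1.91, 4.61); distance from the point to it = 2.06 mm. The point is inside the cross-section and 2.06 mm from the nearest boundary — more than the 1.2 mm shell width (3 × 0.4), so it's in the infill interior.

infill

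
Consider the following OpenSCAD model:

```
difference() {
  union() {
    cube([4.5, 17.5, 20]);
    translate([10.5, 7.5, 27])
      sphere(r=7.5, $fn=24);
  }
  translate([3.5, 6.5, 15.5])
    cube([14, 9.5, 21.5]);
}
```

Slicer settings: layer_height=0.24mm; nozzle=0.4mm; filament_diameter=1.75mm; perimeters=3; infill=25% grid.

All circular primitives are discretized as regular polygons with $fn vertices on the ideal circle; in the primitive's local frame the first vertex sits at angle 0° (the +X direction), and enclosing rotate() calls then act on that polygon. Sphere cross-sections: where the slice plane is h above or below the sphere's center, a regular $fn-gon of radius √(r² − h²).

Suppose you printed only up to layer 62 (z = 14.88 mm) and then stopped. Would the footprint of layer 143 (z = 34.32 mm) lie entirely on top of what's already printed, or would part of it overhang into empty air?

Compare the two slices. At z = 14.88: the cube (footprint 4.5×17.5) is included at this height (area 78.75 mm²); the sphere at (10.5, 7.5) does not reach this height (|z−center|=12.120 > r=7.5); Merging all regions: only the 4.5×17.5 cube is present, so the union is just that shape — area = 78.75 mm²; the cube at (3.5, 6.5) is absent (z outside [15.5, 37]); Subtracting the remaining from the first: none of the subtracted shapes is present at this height, so the result so far is unchanged — area = 78.75 mm². At z = 34.32: the cube is absent (z outside [0, 20]); the r=7.5 sphere at (10.5, 7.5) contributes a regular 24-gon of circumradius √(7.5²−7.32²) = 1.633 (area = (24/2)·1.633²·sin(360°/24) = 8.29 mm²); Merging all regions: only the r=7.5 sphere at (10.5, 7.5) is present, so the union is just that shape — area = 8.29 mm²; the cube at (3.5, 6.5) is present — its section is the full 14×9.5 rectangle (area 133.00 mm²); After the difference (first − rest): starting from that combined region (8.29 mm²), the 14×9.5 cube at (3.5, 6.5) partially overlaps it — only the 7.17 mm² overlap (of its 133.00 mm²) is removed, clipping the outline — area = 1.11 mm². Checking containment: at z = 34.32 the cross-section extends beyond the z = 14.88 cross-section by about 1.11 mm².

part overhangs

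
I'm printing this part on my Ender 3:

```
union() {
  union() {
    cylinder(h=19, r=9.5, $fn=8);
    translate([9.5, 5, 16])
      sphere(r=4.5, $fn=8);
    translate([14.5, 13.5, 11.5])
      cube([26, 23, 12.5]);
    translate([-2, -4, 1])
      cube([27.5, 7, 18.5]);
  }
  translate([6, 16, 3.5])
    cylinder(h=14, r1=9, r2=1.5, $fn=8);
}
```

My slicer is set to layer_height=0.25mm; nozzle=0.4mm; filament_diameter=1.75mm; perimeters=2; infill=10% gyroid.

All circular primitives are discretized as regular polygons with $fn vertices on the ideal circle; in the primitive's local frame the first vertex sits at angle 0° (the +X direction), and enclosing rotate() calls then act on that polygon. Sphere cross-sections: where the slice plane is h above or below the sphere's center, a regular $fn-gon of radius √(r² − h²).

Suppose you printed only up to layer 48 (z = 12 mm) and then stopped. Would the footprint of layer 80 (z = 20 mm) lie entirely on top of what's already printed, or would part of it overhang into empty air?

Compare the two slices. At z = 12: the r=9.5 cylinder gives a regular 8-gon of circumradius 9.5 (constant along its height) (area = (8/2)·9.500²·sin(360°/8) = 255.27 mm²); the r=4.5 sphere at (9.5, 5) slices to a regular 8-gon of circumradius 2.062 (√(r²−h²) with h=4 from center) (area = (8/2)·2.062²·sin(360°/8) = 12.02 mm²); the 26×23 cube at (14.5, 13.5) contributes its full rectangle (area 598.00 mm²); the cube at (-2, -4) is present — its section is the full 27.5×7 rectangle (area 192.50 mm²); Merging all regions: the regions partially overlap — summed areas 1057.79 mm² minus the doubly-counted overlap 75.33 mm² gives 982.45 mm² — area = 982.45 mm²; the cone at (6, 16) contributes a regular 8-gon of circumradius 4.446 (interpolated between r1=9 and r2=1.5 at t=0.607) (area = (8/2)·4.446²·sin(360°/8) = 55.92 mm²); Merging all regions: the 2 present regions are separate (no shared area or edge), so areas and boundary lengths simply add and each stays a separate island — area = 1038.37 mm². At z = 20: the cylinder does not reach this height (z outside [0, 19]); the sphere at (9.5, 5): section is a regular 8-gon, circumradius = √(r²−h²) = √(4.5²−4²) = 2.062 (area = (8/2)·2.062²·sin(360°/8) = 12.02 mm²); the 26×23 cube at (14.5, 13.5) contributes its full rectangle (area 598.00 mm²); the cube at (-2, -4) does not reach this height (z outside [1, 19.5]); Merging all regions: the 2 present regions are separate (no shared area or edge), so areas and boundary lengths simply add and each stays a separate island — area = 610.02 mm²; the cone at (6, 16) does not reach this height (z outside [3.5, 17.5]); Taking the union: only that combined region is present, so the union is just that shape — area = 610.02 mm². Checking containment: the cross-section at z = 20 is a subset of the cross-section at z = 12.

entirely on top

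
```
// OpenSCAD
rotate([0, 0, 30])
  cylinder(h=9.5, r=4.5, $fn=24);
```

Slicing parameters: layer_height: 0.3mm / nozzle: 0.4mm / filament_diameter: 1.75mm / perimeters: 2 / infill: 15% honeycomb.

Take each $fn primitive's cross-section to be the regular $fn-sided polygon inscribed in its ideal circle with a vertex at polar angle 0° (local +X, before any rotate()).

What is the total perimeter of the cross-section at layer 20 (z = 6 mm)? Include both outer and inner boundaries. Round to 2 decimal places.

At z = 6 mm: the cylinder: section is a regular 24-gon, circumradius r=4.5 (perimeter = 2·24·4.500·sin(180°/24) = 28.19 mm); (rotated 30° about Z; rotation is an isometry so areas/perimeters/island counts are preserved). Overall, the cross-section is a single solid region. Total boundary length (outer) = 28.19 mm.

28.19 mm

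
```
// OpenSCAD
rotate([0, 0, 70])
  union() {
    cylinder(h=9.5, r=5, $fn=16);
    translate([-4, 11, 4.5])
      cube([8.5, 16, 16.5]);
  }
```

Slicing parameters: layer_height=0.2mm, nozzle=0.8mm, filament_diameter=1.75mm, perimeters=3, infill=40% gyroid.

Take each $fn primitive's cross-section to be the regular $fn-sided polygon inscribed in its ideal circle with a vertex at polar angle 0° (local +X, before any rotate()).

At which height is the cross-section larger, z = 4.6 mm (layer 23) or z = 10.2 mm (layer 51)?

Layer 23 (z = 4.6): the cylinder: section is a regular 16-gon, circumradius r=5 (area = (16/2)·5.000²·sin(360°/16) = 76.54 mm²); the cube at (-4, 11) (footprint 8.5×16) is included at this height (area 136.00 mm²); Taking the union: the 2 present regions are separate (no shared area or edge), so areas and boundary lengths simply add and each stays a separate island — area = 212.54 mm²; (rotated 70° about Z; rotation is an isometry so areas/perimeters/island counts are preserved). So its area = 212.54 mm². Layer 51 (z = 10.2): the cylinder is absent (z outside [0, 9.5]); the cube at (-4, 11) is present — its section is the full 8.5×16 rectangle (area 136.00 mm²); Merging all regions: only the 8.5×16 cube at (-4, 11) is present, so the union is just that shape — area = 136.00 mm²; (whole slice rotated 70° about Z — lengths, areas and connectivity unchanged). So its area = 136.00 mm². Layer 23 is larger (212.54 vs 136.00 mm²).

layer 23 (z = 4.6 mm)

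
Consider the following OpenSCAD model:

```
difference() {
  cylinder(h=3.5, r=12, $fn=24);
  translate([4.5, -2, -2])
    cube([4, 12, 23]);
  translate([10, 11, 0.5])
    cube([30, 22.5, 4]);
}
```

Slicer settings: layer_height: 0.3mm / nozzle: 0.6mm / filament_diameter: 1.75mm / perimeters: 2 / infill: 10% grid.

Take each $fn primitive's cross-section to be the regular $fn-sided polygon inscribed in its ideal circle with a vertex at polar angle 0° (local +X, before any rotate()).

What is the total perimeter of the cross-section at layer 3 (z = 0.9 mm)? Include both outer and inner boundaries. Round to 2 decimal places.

At z = 0.9 mm: the r=12 cylinder gives a regular 24-gon of circumradius 12 (constant along its height) (perimeter = 2·24·12.000·sin(180°/24) = 75.18 mm); the cube at (4.5, -2) (footprint 4×12) is included at this height (perimeter 32.00 mm); the cube at (10, 11) (footprint 30×22.5) is included at this height (perimeter 105.00 mm); After the difference (first − rest): starting from the r=12 cylinder, the 4×12 cube at (4.5, -2) partially overlaps it — only the 46.48 mm² overlap (of its 48.00 mm²) is removed, clipping the outline; the 30×22.5 cube at (10, 11) misses the remaining region (no effect) — boundary = 101.15 mm. Overall, the cross-section is a single solid region. Total boundary length (outer) = 101.15 mm.

101.15 mm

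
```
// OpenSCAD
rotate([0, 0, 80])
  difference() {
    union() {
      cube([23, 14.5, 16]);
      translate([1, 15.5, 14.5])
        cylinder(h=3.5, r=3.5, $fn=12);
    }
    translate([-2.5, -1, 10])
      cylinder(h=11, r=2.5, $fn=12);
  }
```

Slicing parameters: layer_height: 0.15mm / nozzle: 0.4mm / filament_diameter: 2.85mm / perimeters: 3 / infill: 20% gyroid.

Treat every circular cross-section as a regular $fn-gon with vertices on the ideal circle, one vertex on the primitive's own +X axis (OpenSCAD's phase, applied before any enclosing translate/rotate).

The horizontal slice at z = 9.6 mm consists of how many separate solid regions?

At z = 9.6 mm: the cube (footprint 23×14.5) is included at this height; the cylinder at (1, 15.5) is absent (z outside [14.5, 18]); Merging all regions: only the 23×14.5 cube is present, so the union is just that shape — 1 connected region; the cylinder at (-2.5, -1) is absent (z outside [10, 21]); Subtracting the remaining from the first: none of the subtracted shapes is present at this height, so the result so far is unchanged — 1 connected region; (whole slice rotated 80° about Z — lengths, areas and connectivity unchanged). The result has 1 disconnected region.

1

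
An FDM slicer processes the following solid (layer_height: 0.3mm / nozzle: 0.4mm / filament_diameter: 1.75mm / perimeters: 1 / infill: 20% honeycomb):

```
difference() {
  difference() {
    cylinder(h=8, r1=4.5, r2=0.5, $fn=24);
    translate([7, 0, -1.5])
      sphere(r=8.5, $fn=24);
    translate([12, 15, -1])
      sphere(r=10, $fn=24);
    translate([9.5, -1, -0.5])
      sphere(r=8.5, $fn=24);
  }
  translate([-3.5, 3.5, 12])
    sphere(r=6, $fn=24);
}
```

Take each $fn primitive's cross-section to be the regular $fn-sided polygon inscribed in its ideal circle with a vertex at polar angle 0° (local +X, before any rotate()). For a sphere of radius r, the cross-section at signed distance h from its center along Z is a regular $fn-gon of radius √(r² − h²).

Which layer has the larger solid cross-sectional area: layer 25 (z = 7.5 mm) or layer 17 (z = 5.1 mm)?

Layer 25 (z = 7.5): the cone (r1=4.5→r2=0.5) has section circumradius 0.750 here — a regular 24-gon (area = (24/2)·0.750²·sin(360°/24) = 1.75 mm²); the sphere at (7, 0) is absent (|z−center|=9.000 > r=8.5); the r=10 sphere at (12, 15) slices to a regular 24-gon of circumradius 5.268 (√(r²−h²) with h=8.5 from center) (area = (24/2)·5.268²·sin(360°/24) = 86.19 mm²); the r=8.5 sphere at (9.5, -1) contributes a regular 24-gon of circumradius √(8.5²−8²) = 2.872 (area = (24/2)·2.872²·sin(360°/24) = 25.62 mm²); Taking the first minus the rest: starting from the cone (1.75 mm²), the r=10 sphere at (12, 15) misses the remaining region (no effect); the r=8.5 sphere at (9.5, -1) misses the remaining region (no effect) — area = 1.75 mm²; the sphere at (-3.5, 3.5): section is a regular 24-gon, circumradius = √(r²−h²) = √(6²−4.5²) = 3.969 (area = (24/2)·3.969²·sin(360°/24) = 48.92 mm²); Taking the first minus the rest: starting from that combined region (1.75 mm²), the r=6 sphere at (-3.5, 3.5) misses the remaining region (no effect) — area = 1.75 mm². So its area = 1.75 mm². Layer 17 (z = 5.1): the cone (r1=4.5→r2=0.5) has section circumradius 1.950 here — a regular 24-gon (area = (24/2)·1.950²·sin(360°/24) = 11.81 mm²); the r=8.5 sphere at (7, 0) slices to a regular 24-gon of circumradius 5.356 (√(r²−h²) with h=6.6 from center) (area = (24/2)·5.356²·sin(360°/24) = 89.11 mm²); the r=10 sphere at (12, 15) contributes a regular 24-gon of circumradius √(10²−6.1²) = 7.924 (area = (24/2)·7.924²·sin(360°/24) = 195.01 mm²); the r=8.5 sphere at (9.5, -1) contributes a regular 24-gon of circumradius √(8.5²−5.6²) = 6.395 (area = (24/2)·6.395²·sin(360°/24) = 127.00 mm²); After the difference (first − rest): starting from the cone (11.81 mm²), the r=8.5 sphere at (7, 0) partially overlaps it — only the 0.30 mm² overlap (of its 89.11 mm²) is removed, clipping the outline; the r=10 sphere at (12, 15) misses the remaining region (no effect); the r=8.5 sphere at (9.5, -1) misses the remaining region (no effect) — area = 11.51 mm²; the sphere at (-3.5, 3.5) is not intersected at this z (|z−center|=6.900 > r=6); After the difference (first − rest): none of the subtracted shapes is present at this height, so that combined region is unchanged — area = 11.51 mm². So its area = 11.51 mm². Layer 17 is larger (11.51 vs 1.75 mm²).

layer 17 (z = 5.1 mm)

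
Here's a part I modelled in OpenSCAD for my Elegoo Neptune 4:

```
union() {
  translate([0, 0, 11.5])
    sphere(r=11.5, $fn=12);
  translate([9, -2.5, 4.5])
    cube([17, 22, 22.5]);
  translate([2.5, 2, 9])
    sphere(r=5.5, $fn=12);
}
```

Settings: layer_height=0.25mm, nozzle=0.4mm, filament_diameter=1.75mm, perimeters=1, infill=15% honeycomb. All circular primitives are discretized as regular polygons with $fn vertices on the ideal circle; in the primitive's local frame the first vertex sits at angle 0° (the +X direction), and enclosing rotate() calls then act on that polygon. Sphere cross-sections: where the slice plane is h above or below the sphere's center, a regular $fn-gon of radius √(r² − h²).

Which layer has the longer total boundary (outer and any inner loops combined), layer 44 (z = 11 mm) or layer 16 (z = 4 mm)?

Layer 44 (z = 11): the r=11.5 sphere contributes a regular 12-gon of circumradius √(11.5²−0.5²) = 11.489 (perimeter = 2·12·11.489·sin(180°/12) = 71.37 mm); the cube at (9, -2.5) (footprint 17×22) is included at this height (perimeter 78.00 mm); the sphere at (2.5, 2): section is a regular 12-gon, circumradius = √(r²−h²) = √(5.5²−2²) = 5.123 (perimeter = 2·12·5.123·sin(180°/12) = 31.83 mm); Taking the union: the regions partially overlap (shared area 94.46 mm²), so the edge portions inside another operand are dropped and the merged outline is re-measured after clipping — boundary = 128.47 mm. So its perimeter = 128.47 mm. Layer 16 (z = 4): the sphere: section is a regular 12-gon, circumradius = √(r²−h²) = √(11.5²−7.5²) = 8.718 (perimeter = 2·12·8.718·sin(180°/12) = 54.15 mm); the cube at (9, -2.5) is not intersected at this z (z outside [4.5, 27]); the r=5.5 sphere at (2.5, 2) slices to a regular 12-gon of circumradius 2.291 (√(r²−h²) with h=5 from center) (perimeter = 2·12·2.291·sin(180°/12) = 14.23 mm); Combining (union): the r=5.5 sphere at (2.5, 2) lies entirely inside the r=11.5 sphere, so the union is just the r=11.5 sphere — boundary = 54.15 mm. So its perimeter = 54.15 mm. Layer 44 is larger (128.47 vs 54.15 mm).

layer 44 (z = 11 mm)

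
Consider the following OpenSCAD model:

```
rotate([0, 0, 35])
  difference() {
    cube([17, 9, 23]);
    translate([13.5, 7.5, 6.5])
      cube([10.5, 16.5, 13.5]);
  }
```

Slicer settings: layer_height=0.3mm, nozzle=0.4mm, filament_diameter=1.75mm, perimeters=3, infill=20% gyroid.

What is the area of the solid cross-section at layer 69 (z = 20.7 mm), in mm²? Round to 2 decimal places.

153.00 mm²

At z = 20.7 mm: the cube (footprint 17×9) is included at this height (area 153.00 mm²); the cube at (13.5, 7.5) is not intersected at this z (z outside [6.5, 20]); Subtracting the remaining from the first: none of the subtracted shapes is present at this height, so the 17×9 cube is unchanged — area = 153.00 mm²; (whole slice rotated 35° about Z — lengths, areas and connectivity unchanged). Overall, the cross-section is a single solid region. Net area = 153.00 mm².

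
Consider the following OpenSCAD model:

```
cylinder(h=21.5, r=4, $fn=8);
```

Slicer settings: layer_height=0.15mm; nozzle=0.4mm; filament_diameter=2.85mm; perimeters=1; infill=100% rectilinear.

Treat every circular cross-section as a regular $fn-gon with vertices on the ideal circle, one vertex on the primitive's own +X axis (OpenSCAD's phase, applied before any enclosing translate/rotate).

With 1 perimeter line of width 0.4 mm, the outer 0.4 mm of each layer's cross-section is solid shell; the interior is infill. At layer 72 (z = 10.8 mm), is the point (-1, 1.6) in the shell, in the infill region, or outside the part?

infill

At z = 10.8 mm: the r=4 cylinder gives a regular 8-gon of circumradius 4 (constant along its height). Overall, the cross-section is a single solid region. The nearest boundary edge runs (0.00, 4.00)→(-2.83, 2.83); distance from the point to it = 1.83 mm. The point is inside the cross-section and 1.83 mm from the nearest boundary — more than the 0.4 mm shell width (1 × 0.4), so it's in the infill interior.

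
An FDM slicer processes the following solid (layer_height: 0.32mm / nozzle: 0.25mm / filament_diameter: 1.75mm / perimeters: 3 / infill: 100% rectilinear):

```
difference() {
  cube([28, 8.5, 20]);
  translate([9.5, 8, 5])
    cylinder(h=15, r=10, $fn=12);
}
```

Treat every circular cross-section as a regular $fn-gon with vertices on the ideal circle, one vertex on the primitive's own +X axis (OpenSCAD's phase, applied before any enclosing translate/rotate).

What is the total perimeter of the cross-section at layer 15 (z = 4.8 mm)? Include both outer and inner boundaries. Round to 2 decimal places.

At z = 4.8 mm: the 28×8.5 cube contributes its full rectangle (perimeter 73.00 mm); the cylinder at (9.5, 8) is not intersected at this z (z outside [5, 20]); Subtracting the remaining from the first: none of the subtracted shapes is present at this height, so the 28×8.5 cube is unchanged — boundary = 73.00 mm. Overall, the cross-section is a single solid region. Total boundary length (outer) = 73.00 mm.

73.00 mm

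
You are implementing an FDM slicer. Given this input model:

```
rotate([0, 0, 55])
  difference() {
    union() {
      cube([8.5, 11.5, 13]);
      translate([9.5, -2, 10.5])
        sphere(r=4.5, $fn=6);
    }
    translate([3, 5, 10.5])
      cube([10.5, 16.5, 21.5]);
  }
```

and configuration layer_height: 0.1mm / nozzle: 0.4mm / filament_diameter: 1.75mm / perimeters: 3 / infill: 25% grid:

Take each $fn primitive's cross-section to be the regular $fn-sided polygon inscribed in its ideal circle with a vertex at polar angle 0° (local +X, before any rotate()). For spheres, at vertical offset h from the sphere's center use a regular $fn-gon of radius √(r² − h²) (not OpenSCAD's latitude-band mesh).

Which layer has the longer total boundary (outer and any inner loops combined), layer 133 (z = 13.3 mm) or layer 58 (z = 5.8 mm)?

Layer 133 (z = 13.3): the cube is not intersected at this z (z outside [0, 13]); the r=4.5 sphere at (9.5, -2) contributes a regular 6-gon of circumradius √(4.5²−2.8²) = 3.523 (perimeter = 2·6·3.523·sin(180°/6) = 21.14 mm); Merging all regions: only the r=4.5 sphere at (9.5, -2) is present, so the union is just that shape — boundary = 21.14 mm; the 10.5×16.5 cube at (3, 5) contributes its full rectangle (perimeter 54.00 mm); Taking the first minus the rest: starting from that combined region, the 10.5×16.5 cube at (3, 5) misses the remaining region (no effect) — boundary = 21.14 mm; (whole slice rotated 55° about Z — lengths, areas and connectivity unchanged). So its perimeter = 21.14 mm. Layer 58 (z = 5.8): the cube is present — its section is the full 8.5×11.5 rectangle (perimeter 40.00 mm); the sphere at (9.5, -2) does not reach this height (|z−center|=4.700 > r=4.5); Merging all regions: only the 8.5×11.5 cube is present, so the union is just that shape — boundary = 40.00 mm; the cube at (3, 5) does not reach this height (z outside [10.5, 32]); After the difference (first − rest): none of the subtracted shapes is present at this height, so the result so far is unchanged — boundary = 40.00 mm; (rotated 55° about Z; rotation is an isometry so areas/perimeters/island counts are preserved). So its perimeter = 40.00 mm. Layer 58 is larger (40.00 vs 21.14 mm).

layer 58 (z = 5.8 mm)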